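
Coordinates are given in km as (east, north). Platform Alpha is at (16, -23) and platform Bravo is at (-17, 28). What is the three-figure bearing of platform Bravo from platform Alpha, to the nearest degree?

Δeast = -17 − 16 = -33.00; Δnorth = 28 − -23 = 51.00.
Bearing = atan2(Δeast, Δnorth) mod 360° = 327.09° ≈ 327°.

327°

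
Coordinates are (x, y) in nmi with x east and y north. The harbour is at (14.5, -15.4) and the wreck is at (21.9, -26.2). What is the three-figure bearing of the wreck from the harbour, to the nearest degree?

Δeast = 21.9 − 14.5 = 7.40; Δnorth = -26.2 − -15.4 = -10.80.
Bearing = atan2(Δeast, Δnorth) mod 360° = 145.58° ≈ 146°.

146°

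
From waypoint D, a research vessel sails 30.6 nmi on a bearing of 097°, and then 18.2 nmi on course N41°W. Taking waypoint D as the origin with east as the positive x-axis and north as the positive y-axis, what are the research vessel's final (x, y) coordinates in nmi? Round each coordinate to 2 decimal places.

Leg 1 (097°, 30.6 nmi): east 30.6 sin 97° = 30.37, north 30.6 cos 97° = -3.73
Leg 2 (N41°W, 18.2 nmi): east 18.2 sin 319° = -11.94, north 18.2 cos 319° = 13.74
Summing: 18.43 nmi east, 10.01 nmi north → (18.43, 10.01).

(18.43, 10.01)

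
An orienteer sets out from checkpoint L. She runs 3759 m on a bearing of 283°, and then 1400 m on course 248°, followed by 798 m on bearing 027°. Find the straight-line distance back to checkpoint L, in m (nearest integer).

4713 m

Leg 1 (283°, 3759 m): east 3759 sin 283° = -3662.66, north 3759 cos 283° = 845.59
Leg 2 (248°, 1400 m): east 1400 sin 248° = -1298.06, north 1400 cos 248° = -524.45
Leg 3 (027°, 798 m): east 798 sin 27° = 362.28, north 798 cos 27° = 711.02
Net: -4598.43 east, 1032.16 north. Distance = √((-4598.43)² + (1032.16)²) = 4712.847 m.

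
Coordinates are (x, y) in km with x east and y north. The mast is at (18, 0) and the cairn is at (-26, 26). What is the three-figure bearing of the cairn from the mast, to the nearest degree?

301°

Δeast = -26 − 18 = -44.00; Δnorth = 26 − 0 = 26.00.
Bearing = atan2(Δeast, Δnorth) mod 360° = 300.58° ≈ 301°.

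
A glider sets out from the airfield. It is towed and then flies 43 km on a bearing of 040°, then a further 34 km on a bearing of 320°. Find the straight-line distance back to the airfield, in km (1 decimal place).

59.3 km

Leg 1 (040°, 43 km): east 43 sin 40° = 27.64, north 43 cos 40° = 32.94
Leg 2 (320°, 34 km): east 34 sin 320° = -21.85, north 34 cos 320° = 26.05
Net: 5.79 east, 58.99 north. Distance = √((5.79)² + (58.99)²) = 59.268 km.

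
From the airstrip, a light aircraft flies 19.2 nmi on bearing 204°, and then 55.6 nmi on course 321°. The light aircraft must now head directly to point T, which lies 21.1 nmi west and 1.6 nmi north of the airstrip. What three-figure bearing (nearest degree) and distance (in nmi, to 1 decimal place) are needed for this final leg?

Leg 1 (204°, 19.2 nmi): east 19.2 sin 204° = -7.81, north 19.2 cos 204° = -17.54
Leg 2 (321°, 55.6 nmi): east 55.6 sin 321° = -34.99, north 55.6 cos 321° = 43.21
Current position: (-42.80, 25.67). Target: (-21.1, 1.6). Remaining: Δeast = 21.70, Δnorth = -24.07.
Bearing = atan2(21.70, -24.07) mod 360° = 137.96°; distance = √((21.70)² + (-24.07)²) = 32.407 nmi.

138°, 32.4 nmi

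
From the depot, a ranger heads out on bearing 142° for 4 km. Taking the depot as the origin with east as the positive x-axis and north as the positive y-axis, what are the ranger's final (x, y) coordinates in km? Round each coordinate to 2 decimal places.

Leg 1 (142°, 4 km): east 4 sin 142° = 2.46, north 4 cos 142° = -3.15
Summing: 2.46 km east, -3.15 km north → (2.46, -3.15).

(2.46, -3.15)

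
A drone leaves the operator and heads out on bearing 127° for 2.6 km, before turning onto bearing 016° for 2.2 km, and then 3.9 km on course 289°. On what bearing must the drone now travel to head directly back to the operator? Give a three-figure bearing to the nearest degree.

151°

Leg 1 (127°, 2.6 km): east 2.6 sin 127° = 2.08, north 2.6 cos 127° = -1.56
Leg 2 (016°, 2.2 km): east 2.2 sin 16° = 0.61, north 2.2 cos 16° = 2.11
Leg 3 (289°, 3.9 km): east 3.9 sin 289° = -3.69, north 3.9 cos 289° = 1.27
Net displacement: -1.00 east, 1.82 north. Direction back to start is (1.00, -1.82): bearing = atan2(1.00, -1.82) mod 360° = 151.10° ≈ 151°.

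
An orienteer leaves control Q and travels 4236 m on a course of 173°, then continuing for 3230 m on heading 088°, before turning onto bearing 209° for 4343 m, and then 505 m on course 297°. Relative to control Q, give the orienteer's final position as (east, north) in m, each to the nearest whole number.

(1189, -7661)

Leg 1 (173°, 4236 m): east 4236 sin 173° = 516.24, north 4236 cos 173° = -4204.43
Leg 2 (088°, 3230 m): east 3230 sin 88° = 3228.03, north 3230 cos 88° = 112.73
Leg 3 (209°, 4343 m): east 4343 sin 209° = -2105.53, north 4343 cos 209° = -3798.47
Leg 4 (297°, 505 m): east 505 sin 297° = -449.96, north 505 cos 297° = 229.27
Summing: 1188.78 m east, -7660.91 m north → (1189, -7661).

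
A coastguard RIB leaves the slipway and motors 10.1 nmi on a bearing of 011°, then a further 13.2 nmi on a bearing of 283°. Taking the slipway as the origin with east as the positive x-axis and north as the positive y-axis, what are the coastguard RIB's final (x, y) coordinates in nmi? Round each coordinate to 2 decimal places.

Leg 1 (011°, 10.1 nmi): east 10.1 sin 11° = 1.93, north 10.1 cos 11° = 9.91
Leg 2 (283°, 13.2 nmi): east 13.2 sin 283° = -12.86, north 13.2 cos 283° = 2.97
Summing: -10.93 nmi east, 12.88 nmi north → (-10.93, 12.88).

(-10.93, 12.88)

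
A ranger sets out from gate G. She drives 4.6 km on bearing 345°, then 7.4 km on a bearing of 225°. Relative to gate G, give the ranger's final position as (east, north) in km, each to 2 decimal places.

Leg 1 (345°, 4.6 km): east 4.6 sin 345° = -1.19, north 4.6 cos 345° = 4.44
Leg 2 (225°, 7.4 km): east 7.4 sin 225° = -5.23, north 7.4 cos 225° = -5.23
Summing: -6.42 km east, -0.79 km north → (-6.42, -0.79).

(-6.42, -0.79)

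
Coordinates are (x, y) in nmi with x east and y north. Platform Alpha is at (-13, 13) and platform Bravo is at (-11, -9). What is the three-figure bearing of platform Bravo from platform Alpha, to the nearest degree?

175°

Δeast = -11 − -13 = 2.00; Δnorth = -9 − 13 = -22.00.
Bearing = atan2(Δeast, Δnorth) mod 360° = 174.81° ≈ 175°.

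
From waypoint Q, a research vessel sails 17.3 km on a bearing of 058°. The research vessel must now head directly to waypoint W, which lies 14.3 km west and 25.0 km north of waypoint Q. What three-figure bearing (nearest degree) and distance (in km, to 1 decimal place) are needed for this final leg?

Leg 1 (058°, 17.3 km): east 17.3 sin 58° = 14.67, north 17.3 cos 58° = 9.17
Current position: (14.67, 9.17). Target: (-14.3, 25.0). Remaining: Δeast = -28.97, Δnorth = 15.83.
Bearing = atan2(-28.97, 15.83) mod 360° = 298.66°; distance = √((-28.97)² + (15.83)²) = 33.015 km.

299°, 33.0 km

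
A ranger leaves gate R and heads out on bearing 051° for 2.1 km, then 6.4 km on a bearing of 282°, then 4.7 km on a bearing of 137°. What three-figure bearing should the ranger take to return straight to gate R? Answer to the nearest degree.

Leg 1 (051°, 2.1 km): east 2.1 sin 51° = 1.63, north 2.1 cos 51° = 1.32
Leg 2 (282°, 6.4 km): east 6.4 sin 282° = -6.26, north 6.4 cos 282° = 1.33
Leg 3 (137°, 4.7 km): east 4.7 sin 137° = 3.21, north 4.7 cos 137° = -3.44
Net displacement: -1.42 east, -0.79 north. Direction back to start is (1.42, 0.79): bearing = atan2(1.42, 0.79) mod 360° = 61.11° ≈ 061°.

061°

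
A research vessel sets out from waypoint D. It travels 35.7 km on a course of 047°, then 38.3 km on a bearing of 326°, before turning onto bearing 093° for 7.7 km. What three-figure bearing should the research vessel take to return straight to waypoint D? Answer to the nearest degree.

193°

Leg 1 (047°, 35.7 km): east 35.7 sin 47° = 26.11, north 35.7 cos 47° = 24.35
Leg 2 (326°, 38.3 km): east 38.3 sin 326° = -21.42, north 38.3 cos 326° = 31.75
Leg 3 (093°, 7.7 km): east 7.7 sin 93° = 7.69, north 7.7 cos 93° = -0.40
Net displacement: 12.38 east, 55.70 north. Direction back to start is (-12.38, -55.70): bearing = atan2(-12.38, -55.70) mod 360° = 192.53° ≈ 193°.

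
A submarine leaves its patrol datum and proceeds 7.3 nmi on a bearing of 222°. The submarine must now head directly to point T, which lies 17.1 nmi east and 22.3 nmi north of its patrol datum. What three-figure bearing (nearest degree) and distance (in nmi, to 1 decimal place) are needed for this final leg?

038°, 35.4 nmi

Leg 1 (222°, 7.3 nmi): east 7.3 sin 222° = -4.88, north 7.3 cos 222° = -5.42
Current position: (-4.88, -5.42). Target: (17.1, 22.3). Remaining: Δeast = 21.98, Δnorth = 27.72.
Bearing = atan2(21.98, 27.72) mod 360° = 38.41°; distance = √((21.98)² + (27.72)²) = 35.384 nmi.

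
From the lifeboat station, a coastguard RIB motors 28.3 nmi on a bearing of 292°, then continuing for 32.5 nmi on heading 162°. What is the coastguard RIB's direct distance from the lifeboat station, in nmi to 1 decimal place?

26.0 nmi

Leg 1 (292°, 28.3 nmi): east 28.3 sin 292° = -26.24, north 28.3 cos 292° = 10.60
Leg 2 (162°, 32.5 nmi): east 32.5 sin 162° = 10.04, north 32.5 cos 162° = -30.91
Net: -16.20 east, -20.31 north. Distance = √((-16.20)² + (-20.31)²) = 25.976 nmi.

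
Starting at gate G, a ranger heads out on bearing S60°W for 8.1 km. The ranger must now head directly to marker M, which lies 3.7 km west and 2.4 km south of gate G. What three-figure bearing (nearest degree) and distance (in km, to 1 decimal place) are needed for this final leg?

Leg 1 (S60°W, 8.1 km): east 8.1 sin 240° = -7.01, north 8.1 cos 240° = -4.05
Current position: (-7.01, -4.05). Target: (-3.7, -2.4). Remaining: Δeast = 3.31, Δnorth = 1.65.
Bearing = atan2(3.31, 1.65) mod 360° = 63.54°; distance = √((3.31)² + (1.65)²) = 3.703 km.

064°, 3.7 km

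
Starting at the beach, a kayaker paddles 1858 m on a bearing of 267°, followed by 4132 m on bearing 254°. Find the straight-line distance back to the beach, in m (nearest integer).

Leg 1 (267°, 1858 m): east 1858 sin 267° = -1855.45, north 1858 cos 267° = -97.24
Leg 2 (254°, 4132 m): east 4132 sin 254° = -3971.93, north 4132 cos 254° = -1138.93
Net: -5827.39 east, -1236.17 north. Distance = √((-5827.39)² + (-1236.17)²) = 5957.060 m.

5957 m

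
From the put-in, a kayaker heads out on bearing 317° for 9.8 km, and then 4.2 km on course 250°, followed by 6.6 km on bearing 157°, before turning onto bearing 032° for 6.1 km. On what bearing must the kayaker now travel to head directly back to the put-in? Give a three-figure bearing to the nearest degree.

135°

Leg 1 (317°, 9.8 km): east 9.8 sin 317° = -6.68, north 9.8 cos 317° = 7.17
Leg 2 (250°, 4.2 km): east 4.2 sin 250° = -3.95, north 4.2 cos 250° = -1.44
Leg 3 (157°, 6.6 km): east 6.6 sin 157° = 2.58, north 6.6 cos 157° = -6.08
Leg 4 (032°, 6.1 km): east 6.1 sin 32° = 3.23, north 6.1 cos 32° = 5.17
Net displacement: -4.82 east, 4.83 north. Direction back to start is (4.82, -4.83): bearing = atan2(4.82, -4.83) mod 360° = 135.06° ≈ 135°.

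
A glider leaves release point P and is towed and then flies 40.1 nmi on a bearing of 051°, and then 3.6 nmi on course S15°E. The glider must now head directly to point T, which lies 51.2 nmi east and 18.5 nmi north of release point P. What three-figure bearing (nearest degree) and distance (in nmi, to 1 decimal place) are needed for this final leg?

Leg 1 (051°, 40.1 nmi): east 40.1 sin 51° = 31.16, north 40.1 cos 51° = 25.24
Leg 2 (S15°E, 3.6 nmi): east 3.6 sin 165° = 0.93, north 3.6 cos 165° = -3.48
Current position: (32.10, 21.76). Target: (51.2, 18.5). Remaining: Δeast = 19.10, Δnorth = -3.26.
Bearing = atan2(19.10, -3.26) mod 360° = 99.68°; distance = √((19.10)² + (-3.26)²) = 19.381 nmi.

100°, 19.4 nmi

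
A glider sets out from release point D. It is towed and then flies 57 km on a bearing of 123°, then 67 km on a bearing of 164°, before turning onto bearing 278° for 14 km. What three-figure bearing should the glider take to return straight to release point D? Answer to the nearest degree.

Leg 1 (123°, 57 km): east 57 sin 123° = 47.80, north 57 cos 123° = -31.04
Leg 2 (164°, 67 km): east 67 sin 164° = 18.47, north 67 cos 164° = -64.40
Leg 3 (278°, 14 km): east 14 sin 278° = -13.86, north 14 cos 278° = 1.95
Net displacement: 52.41 east, -93.50 north. Direction back to start is (-52.41, 93.50): bearing = atan2(-52.41, 93.50) mod 360° = 330.73° ≈ 331°.

331°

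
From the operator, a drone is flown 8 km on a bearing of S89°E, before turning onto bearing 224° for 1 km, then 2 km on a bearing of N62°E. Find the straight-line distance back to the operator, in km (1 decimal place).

Leg 1 (S89°E, 8 km): east 8 sin 91° = 8.00, north 8 cos 91° = -0.14
Leg 2 (224°, 1 km): east 1 sin 224° = -0.69, north 1 cos 224° = -0.72
Leg 3 (N62°E, 2 km): east 2 sin 62° = 1.77, north 2 cos 62° = 0.94
Net: 9.07 east, 0.08 north. Distance = √((9.07)² + (0.08)²) = 9.070 km.

9.1 km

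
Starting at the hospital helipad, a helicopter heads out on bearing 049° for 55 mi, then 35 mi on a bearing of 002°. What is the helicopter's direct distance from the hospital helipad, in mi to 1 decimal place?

82.9 mi

Leg 1 (049°, 55 mi): east 55 sin 49° = 41.51, north 55 cos 49° = 36.08
Leg 2 (002°, 35 mi): east 35 sin 2° = 1.22, north 35 cos 2° = 34.98
Net: 42.73 east, 71.06 north. Distance = √((42.73)² + (71.06)²) = 82.920 mi.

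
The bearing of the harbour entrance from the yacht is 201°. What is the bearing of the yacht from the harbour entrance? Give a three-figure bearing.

021°

Back-bearing = 201° − 180° = 021°.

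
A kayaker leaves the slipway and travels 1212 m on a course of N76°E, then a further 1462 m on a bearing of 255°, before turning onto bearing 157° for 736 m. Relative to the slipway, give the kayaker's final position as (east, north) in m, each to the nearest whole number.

(51, -763)

Leg 1 (N76°E, 1212 m): east 1212 sin 76° = 1176.00, north 1212 cos 76° = 293.21
Leg 2 (255°, 1462 m): east 1462 sin 255° = -1412.18, north 1462 cos 255° = -378.39
Leg 3 (157°, 736 m): east 736 sin 157° = 287.58, north 736 cos 157° = -677.49
Summing: 51.39 m east, -762.68 m north → (51, -763).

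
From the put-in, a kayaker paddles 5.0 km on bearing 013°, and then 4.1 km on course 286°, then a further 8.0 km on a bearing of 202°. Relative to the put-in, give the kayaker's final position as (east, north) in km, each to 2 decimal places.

(-5.81, -1.42)

Leg 1 (013°, 5.0 km): east 5.0 sin 13° = 1.12, north 5.0 cos 13° = 4.87
Leg 2 (286°, 4.1 km): east 4.1 sin 286° = -3.94, north 4.1 cos 286° = 1.13
Leg 3 (202°, 8.0 km): east 8.0 sin 202° = -3.00, north 8.0 cos 202° = -7.42
Summing: -5.81 km east, -1.42 km north → (-5.81, -1.42).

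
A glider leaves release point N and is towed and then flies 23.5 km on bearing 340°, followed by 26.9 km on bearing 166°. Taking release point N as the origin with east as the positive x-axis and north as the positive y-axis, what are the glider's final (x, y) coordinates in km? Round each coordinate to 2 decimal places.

(-1.53, -4.02)

Leg 1 (340°, 23.5 km): east 23.5 sin 340° = -8.04, north 23.5 cos 340° = 22.08
Leg 2 (166°, 26.9 km): east 26.9 sin 166° = 6.51, north 26.9 cos 166° = -26.10
Summing: -1.53 km east, -4.02 km north → (-1.53, -4.02).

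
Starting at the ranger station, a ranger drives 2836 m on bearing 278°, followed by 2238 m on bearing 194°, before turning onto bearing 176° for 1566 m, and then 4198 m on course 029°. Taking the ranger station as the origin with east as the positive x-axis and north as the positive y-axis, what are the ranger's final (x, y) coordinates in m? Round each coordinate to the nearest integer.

(-1205, 333)

Leg 1 (278°, 2836 m): east 2836 sin 278° = -2808.40, north 2836 cos 278° = 394.69
Leg 2 (194°, 2238 m): east 2238 sin 194° = -541.42, north 2238 cos 194° = -2171.52
Leg 3 (176°, 1566 m): east 1566 sin 176° = 109.24, north 1566 cos 176° = -1562.19
Leg 4 (029°, 4198 m): east 4198 sin 29° = 2035.23, north 4198 cos 29° = 3671.65
Summing: -1205.35 m east, 332.64 m north → (-1205, 333).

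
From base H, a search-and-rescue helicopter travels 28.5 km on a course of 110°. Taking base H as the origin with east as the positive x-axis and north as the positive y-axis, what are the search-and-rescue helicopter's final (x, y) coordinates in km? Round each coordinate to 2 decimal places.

(26.78, -9.75)

Leg 1 (110°, 28.5 km): east 28.5 sin 110° = 26.78, north 28.5 cos 110° = -9.75
Summing: 26.78 km east, -9.75 km north → (26.78, -9.75).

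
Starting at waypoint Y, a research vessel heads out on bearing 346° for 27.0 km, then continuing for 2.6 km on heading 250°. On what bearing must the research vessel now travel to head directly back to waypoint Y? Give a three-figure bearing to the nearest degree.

160°

Leg 1 (346°, 27.0 km): east 27.0 sin 346° = -6.53, north 27.0 cos 346° = 26.20
Leg 2 (250°, 2.6 km): east 2.6 sin 250° = -2.44, north 2.6 cos 250° = -0.89
Net displacement: -8.98 east, 25.31 north. Direction back to start is (8.98, -25.31): bearing = atan2(8.98, -25.31) mod 360° = 160.47° ≈ 160°.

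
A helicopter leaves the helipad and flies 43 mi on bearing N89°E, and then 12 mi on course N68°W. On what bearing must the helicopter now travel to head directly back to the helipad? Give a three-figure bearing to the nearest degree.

Leg 1 (N89°E, 43 mi): east 43 sin 89° = 42.99, north 43 cos 89° = 0.75
Leg 2 (N68°W, 12 mi): east 12 sin 292° = -11.13, north 12 cos 292° = 4.50
Net displacement: 31.87 east, 5.25 north. Direction back to start is (-31.87, -5.25): bearing = atan2(-31.87, -5.25) mod 360° = 260.65° ≈ 261°.

261°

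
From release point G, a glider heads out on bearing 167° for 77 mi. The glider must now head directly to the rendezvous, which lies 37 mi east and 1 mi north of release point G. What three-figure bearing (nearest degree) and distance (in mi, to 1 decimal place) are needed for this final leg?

Leg 1 (167°, 77 mi): east 77 sin 167° = 17.32, north 77 cos 167° = -75.03
Current position: (17.32, -75.03). Target: (37, 1). Remaining: Δeast = 19.68, Δnorth = 76.03.
Bearing = atan2(19.68, 76.03) mod 360° = 14.51°; distance = √((19.68)² + (76.03)²) = 78.532 mi.

015°, 78.5 mi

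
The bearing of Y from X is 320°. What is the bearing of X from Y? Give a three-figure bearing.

Back-bearing = 320° − 180° = 140°.

140°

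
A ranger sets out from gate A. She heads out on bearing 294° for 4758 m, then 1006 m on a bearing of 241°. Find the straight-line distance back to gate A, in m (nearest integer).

5423 m

Leg 1 (294°, 4758 m): east 4758 sin 294° = -4346.65, north 4758 cos 294° = 1935.25
Leg 2 (241°, 1006 m): east 1006 sin 241° = -879.87, north 1006 cos 241° = -487.72
Net: -5226.52 east, 1447.53 north. Distance = √((-5226.52)² + (1447.53)²) = 5423.268 m.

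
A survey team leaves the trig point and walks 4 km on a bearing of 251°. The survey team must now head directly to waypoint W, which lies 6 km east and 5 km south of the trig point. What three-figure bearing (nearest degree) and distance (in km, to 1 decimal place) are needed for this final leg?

111°, 10.5 km

Leg 1 (251°, 4 km): east 4 sin 251° = -3.78, north 4 cos 251° = -1.30
Current position: (-3.78, -1.30). Target: (6, -5). Remaining: Δeast = 9.78, Δnorth = -3.70.
Bearing = atan2(9.78, -3.70) mod 360° = 110.71°; distance = √((9.78)² + (-3.70)²) = 10.458 km.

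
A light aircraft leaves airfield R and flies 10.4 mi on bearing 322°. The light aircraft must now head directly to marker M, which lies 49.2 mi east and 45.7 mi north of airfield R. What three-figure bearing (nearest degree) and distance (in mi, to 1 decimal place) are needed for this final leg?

Leg 1 (322°, 10.4 mi): east 10.4 sin 322° = -6.40, north 10.4 cos 322° = 8.20
Current position: (-6.40, 8.20). Target: (49.2, 45.7). Remaining: Δeast = 55.60, Δnorth = 37.50.
Bearing = atan2(55.60, 37.50) mod 360° = 56.00°; distance = √((55.60)² + (37.50)²) = 67.069 mi.

056°, 67.1 mi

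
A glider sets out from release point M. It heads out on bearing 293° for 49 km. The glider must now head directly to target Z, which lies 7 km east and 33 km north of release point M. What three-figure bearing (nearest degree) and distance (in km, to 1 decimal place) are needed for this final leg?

Leg 1 (293°, 49 km): east 49 sin 293° = -45.10, north 49 cos 293° = 19.15
Current position: (-45.10, 19.15). Target: (7, 33). Remaining: Δeast = 52.10, Δnorth = 13.85.
Bearing = atan2(52.10, 13.85) mod 360° = 75.11°; distance = √((52.10)² + (13.85)²) = 53.915 km.

075°, 53.9 km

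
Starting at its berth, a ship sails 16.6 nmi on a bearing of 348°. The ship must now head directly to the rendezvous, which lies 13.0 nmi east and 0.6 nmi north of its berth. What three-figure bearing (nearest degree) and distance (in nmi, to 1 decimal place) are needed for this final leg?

Leg 1 (348°, 16.6 nmi): east 16.6 sin 348° = -3.45, north 16.6 cos 348° = 16.24
Current position: (-3.45, 16.24). Target: (13.0, 0.6). Remaining: Δeast = 16.45, Δnorth = -15.64.
Bearing = atan2(16.45, -15.64) mod 360° = 133.55°; distance = √((16.45)² + (-15.64)²) = 22.697 nmi.

134°, 22.7 nmi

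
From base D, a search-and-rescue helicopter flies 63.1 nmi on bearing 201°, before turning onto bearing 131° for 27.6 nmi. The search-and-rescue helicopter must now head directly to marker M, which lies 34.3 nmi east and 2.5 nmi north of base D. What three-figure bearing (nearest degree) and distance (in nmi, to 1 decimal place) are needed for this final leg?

Leg 1 (201°, 63.1 nmi): east 63.1 sin 201° = -22.61, north 63.1 cos 201° = -58.91
Leg 2 (131°, 27.6 nmi): east 27.6 sin 131° = 20.83, north 27.6 cos 131° = -18.11
Current position: (-1.78, -77.02). Target: (34.3, 2.5). Remaining: Δeast = 36.08, Δnorth = 79.52.
Bearing = atan2(36.08, 79.52) mod 360° = 24.41°; distance = √((36.08)² + (79.52)²) = 87.320 nmi.

024°, 87.3 nmi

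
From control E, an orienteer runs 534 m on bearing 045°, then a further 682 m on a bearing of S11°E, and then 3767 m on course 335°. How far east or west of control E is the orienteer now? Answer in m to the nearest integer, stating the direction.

1084 m west

Leg 1 (045°, 534 m): east 534 sin 45° = 377.60, north 534 cos 45° = 377.60
Leg 2 (S11°E, 682 m): east 682 sin 169° = 130.13, north 682 cos 169° = -669.47
Leg 3 (335°, 3767 m): east 3767 sin 335° = -1592.00, north 3767 cos 335° = 3414.06
Net east component: -1084.28 m.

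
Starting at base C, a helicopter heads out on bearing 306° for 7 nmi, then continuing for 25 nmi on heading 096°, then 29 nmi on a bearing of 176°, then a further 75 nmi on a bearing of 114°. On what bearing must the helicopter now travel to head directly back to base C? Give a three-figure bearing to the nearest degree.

303°

Leg 1 (306°, 7 nmi): east 7 sin 306° = -5.66, north 7 cos 306° = 4.11
Leg 2 (096°, 25 nmi): east 25 sin 96° = 24.86, north 25 cos 96° = -2.61
Leg 3 (176°, 29 nmi): east 29 sin 176° = 2.02, north 29 cos 176° = -28.93
Leg 4 (114°, 75 nmi): east 75 sin 114° = 68.52, north 75 cos 114° = -30.51
Net displacement: 89.74 east, -57.93 north. Direction back to start is (-89.74, 57.93): bearing = atan2(-89.74, 57.93) mod 360° = 302.85° ≈ 303°.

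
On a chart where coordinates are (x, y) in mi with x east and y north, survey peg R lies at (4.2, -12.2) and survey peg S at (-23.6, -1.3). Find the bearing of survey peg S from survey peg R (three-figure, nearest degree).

291°

Δeast = -23.6 − 4.2 = -27.80; Δnorth = -1.3 − -12.2 = 10.90.
Bearing = atan2(Δeast, Δnorth) mod 360° = 291.41° ≈ 291°.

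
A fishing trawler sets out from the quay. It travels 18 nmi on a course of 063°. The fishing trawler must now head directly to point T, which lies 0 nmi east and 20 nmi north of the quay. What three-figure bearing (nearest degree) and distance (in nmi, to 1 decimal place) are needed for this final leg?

Leg 1 (063°, 18 nmi): east 18 sin 63° = 16.04, north 18 cos 63° = 8.17
Current position: (16.04, 8.17). Target: (0, 20). Remaining: Δeast = -16.04, Δnorth = 11.83.
Bearing = atan2(-16.04, 11.83) mod 360° = 306.41°; distance = √((-16.04)² + (11.83)²) = 19.928 nmi.

306°, 19.9 nmi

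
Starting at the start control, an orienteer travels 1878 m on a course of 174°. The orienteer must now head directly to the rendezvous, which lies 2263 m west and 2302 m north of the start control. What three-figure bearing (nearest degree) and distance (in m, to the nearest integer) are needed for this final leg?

329°, 4841 m

Leg 1 (174°, 1878 m): east 1878 sin 174° = 196.30, north 1878 cos 174° = -1867.71
Current position: (196.30, -1867.71). Target: (-2263, 2302). Remaining: Δeast = -2459.30, Δnorth = 4169.71.
Bearing = atan2(-2459.30, 4169.71) mod 360° = 329.47°; distance = √((-2459.30)² + (4169.71)²) = 4840.938 m.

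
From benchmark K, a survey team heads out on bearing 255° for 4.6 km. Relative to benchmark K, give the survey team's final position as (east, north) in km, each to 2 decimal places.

(-4.44, -1.19)

Leg 1 (255°, 4.6 km): east 4.6 sin 255° = -4.44, north 4.6 cos 255° = -1.19
Summing: -4.44 km east, -1.19 km north → (-4.44, -1.19).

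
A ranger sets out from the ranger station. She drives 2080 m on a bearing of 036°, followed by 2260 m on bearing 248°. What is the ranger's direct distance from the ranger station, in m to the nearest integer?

Leg 1 (036°, 2080 m): east 2080 sin 36° = 1222.59, north 2080 cos 36° = 1682.76
Leg 2 (248°, 2260 m): east 2260 sin 248° = -2095.44, north 2260 cos 248° = -846.61
Net: -872.84 east, 836.14 north. Distance = √((-872.84)² + (836.14)²) = 1208.715 m.

1209 m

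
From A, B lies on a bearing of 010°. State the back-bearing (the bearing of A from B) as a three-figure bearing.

Back-bearing = 010° + 180° = 190°.

190°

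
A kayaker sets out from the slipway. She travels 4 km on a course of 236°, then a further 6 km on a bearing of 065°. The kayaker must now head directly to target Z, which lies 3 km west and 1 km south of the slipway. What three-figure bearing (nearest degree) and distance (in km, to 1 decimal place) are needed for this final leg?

Leg 1 (236°, 4 km): east 4 sin 236° = -3.32, north 4 cos 236° = -2.24
Leg 2 (065°, 6 km): east 6 sin 65° = 5.44, north 6 cos 65° = 2.54
Current position: (2.12, 0.30). Target: (-3, -1). Remaining: Δeast = -5.12, Δnorth = -1.30.
Bearing = atan2(-5.12, -1.30) mod 360° = 255.77°; distance = √((-5.12)² + (-1.30)²) = 5.284 km.

256°, 5.3 km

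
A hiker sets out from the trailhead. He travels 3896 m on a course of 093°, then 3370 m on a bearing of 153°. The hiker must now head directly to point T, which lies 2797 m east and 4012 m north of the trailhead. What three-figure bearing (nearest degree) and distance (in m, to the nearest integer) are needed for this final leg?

Leg 1 (093°, 3896 m): east 3896 sin 93° = 3890.66, north 3896 cos 93° = -203.90
Leg 2 (153°, 3370 m): east 3370 sin 153° = 1529.95, north 3370 cos 153° = -3002.69
Current position: (5420.61, -3206.59). Target: (2797, 4012). Remaining: Δeast = -2623.61, Δnorth = 7218.59.
Bearing = atan2(-2623.61, 7218.59) mod 360° = 340.03°; distance = √((-2623.61)² + (7218.59)²) = 7680.586 m.

340°, 7681 m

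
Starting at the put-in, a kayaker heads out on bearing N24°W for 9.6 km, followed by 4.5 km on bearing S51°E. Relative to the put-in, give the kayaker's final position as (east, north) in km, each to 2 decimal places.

(-0.41, 5.94)

Leg 1 (N24°W, 9.6 km): east 9.6 sin 336° = -3.90, north 9.6 cos 336° = 8.77
Leg 2 (S51°E, 4.5 km): east 4.5 sin 129° = 3.50, north 4.5 cos 129° = -2.83
Summing: -0.41 km east, 5.94 km north → (-0.41, 5.94).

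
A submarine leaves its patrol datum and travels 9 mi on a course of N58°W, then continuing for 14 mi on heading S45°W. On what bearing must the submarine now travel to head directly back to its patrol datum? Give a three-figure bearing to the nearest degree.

Leg 1 (N58°W, 9 mi): east 9 sin 302° = -7.63, north 9 cos 302° = 4.77
Leg 2 (S45°W, 14 mi): east 14 sin 225° = -9.90, north 14 cos 225° = -9.90
Net displacement: -17.53 east, -5.13 north. Direction back to start is (17.53, 5.13): bearing = atan2(17.53, 5.13) mod 360° = 73.69° ≈ 074°.

074°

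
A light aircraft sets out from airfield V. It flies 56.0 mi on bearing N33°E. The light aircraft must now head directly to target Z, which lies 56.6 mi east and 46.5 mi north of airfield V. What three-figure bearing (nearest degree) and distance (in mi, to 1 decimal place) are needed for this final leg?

Leg 1 (N33°E, 56.0 mi): east 56.0 sin 33° = 30.50, north 56.0 cos 33° = 46.97
Current position: (30.50, 46.97). Target: (56.6, 46.5). Remaining: Δeast = 26.10, Δnorth = -0.47.
Bearing = atan2(26.10, -0.47) mod 360° = 91.02°; distance = √((26.10)² + (-0.47)²) = 26.104 mi.

091°, 26.1 mi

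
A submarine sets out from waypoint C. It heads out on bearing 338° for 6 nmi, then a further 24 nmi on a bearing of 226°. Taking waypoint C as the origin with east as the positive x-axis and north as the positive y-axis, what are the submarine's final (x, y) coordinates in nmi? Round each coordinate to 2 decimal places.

(-19.51, -11.11)

Leg 1 (338°, 6 nmi): east 6 sin 338° = -2.25, north 6 cos 338° = 5.56
Leg 2 (226°, 24 nmi): east 24 sin 226° = -17.26, north 24 cos 226° = -16.67
Summing: -19.51 nmi east, -11.11 nmi north → (-19.51, -11.11).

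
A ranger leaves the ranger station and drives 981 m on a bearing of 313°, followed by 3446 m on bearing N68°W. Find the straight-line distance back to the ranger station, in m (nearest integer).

4376 m

Leg 1 (313°, 981 m): east 981 sin 313° = -717.46, north 981 cos 313° = 669.04
Leg 2 (N68°W, 3446 m): east 3446 sin 292° = -3195.08, north 3446 cos 292° = 1290.89
Net: -3912.53 east, 1959.93 north. Distance = √((-3912.53)² + (1959.93)²) = 4375.987 m.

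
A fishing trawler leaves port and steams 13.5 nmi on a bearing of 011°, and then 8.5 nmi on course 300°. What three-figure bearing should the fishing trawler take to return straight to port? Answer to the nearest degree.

165°

Leg 1 (011°, 13.5 nmi): east 13.5 sin 11° = 2.58, north 13.5 cos 11° = 13.25
Leg 2 (300°, 8.5 nmi): east 8.5 sin 300° = -7.36, north 8.5 cos 300° = 4.25
Net displacement: -4.79 east, 17.50 north. Direction back to start is (4.79, -17.50): bearing = atan2(4.79, -17.50) mod 360° = 164.71° ≈ 165°.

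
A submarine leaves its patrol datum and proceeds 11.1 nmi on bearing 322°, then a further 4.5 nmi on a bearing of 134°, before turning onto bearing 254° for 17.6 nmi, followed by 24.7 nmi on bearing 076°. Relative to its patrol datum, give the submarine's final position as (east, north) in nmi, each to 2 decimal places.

Leg 1 (322°, 11.1 nmi): east 11.1 sin 322° = -6.83, north 11.1 cos 322° = 8.75
Leg 2 (134°, 4.5 nmi): east 4.5 sin 134° = 3.24, north 4.5 cos 134° = -3.13
Leg 3 (254°, 17.6 nmi): east 17.6 sin 254° = -16.92, north 17.6 cos 254° = -4.85
Leg 4 (076°, 24.7 nmi): east 24.7 sin 76° = 23.97, north 24.7 cos 76° = 5.98
Summing: 3.45 nmi east, 6.75 nmi north → (3.45, 6.75).

(3.45, 6.75)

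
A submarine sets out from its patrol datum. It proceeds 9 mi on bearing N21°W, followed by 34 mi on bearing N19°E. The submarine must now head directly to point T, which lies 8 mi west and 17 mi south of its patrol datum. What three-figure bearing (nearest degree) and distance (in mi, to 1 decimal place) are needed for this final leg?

195°, 59.7 mi

Leg 1 (N21°W, 9 mi): east 9 sin 339° = -3.23, north 9 cos 339° = 8.40
Leg 2 (N19°E, 34 mi): east 34 sin 19° = 11.07, north 34 cos 19° = 32.15
Current position: (7.84, 40.55). Target: (-8, -17). Remaining: Δeast = -15.84, Δnorth = -57.55.
Bearing = atan2(-15.84, -57.55) mod 360° = 195.39°; distance = √((-15.84)² + (-57.55)²) = 59.691 mi.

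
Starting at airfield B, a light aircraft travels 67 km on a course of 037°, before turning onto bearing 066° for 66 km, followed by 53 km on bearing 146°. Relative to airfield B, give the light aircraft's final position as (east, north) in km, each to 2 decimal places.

Leg 1 (037°, 67 km): east 67 sin 37° = 40.32, north 67 cos 37° = 53.51
Leg 2 (066°, 66 km): east 66 sin 66° = 60.29, north 66 cos 66° = 26.84
Leg 3 (146°, 53 km): east 53 sin 146° = 29.64, north 53 cos 146° = -43.94
Summing: 130.25 km east, 36.41 km north → (130.25, 36.41).

(130.25, 36.41)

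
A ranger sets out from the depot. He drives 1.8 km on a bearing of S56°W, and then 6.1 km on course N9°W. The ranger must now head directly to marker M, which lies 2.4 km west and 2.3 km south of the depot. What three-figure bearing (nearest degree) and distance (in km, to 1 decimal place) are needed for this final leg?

Leg 1 (S56°W, 1.8 km): east 1.8 sin 236° = -1.49, north 1.8 cos 236° = -1.01
Leg 2 (N9°W, 6.1 km): east 6.1 sin 351° = -0.95, north 6.1 cos 351° = 6.02
Current position: (-2.45, 5.02). Target: (-2.4, -2.3). Remaining: Δeast = 0.05, Δnorth = -7.32.
Bearing = atan2(0.05, -7.32) mod 360° = 179.64°; distance = √((0.05)² + (-7.32)²) = 7.318 km.

180°, 7.3 km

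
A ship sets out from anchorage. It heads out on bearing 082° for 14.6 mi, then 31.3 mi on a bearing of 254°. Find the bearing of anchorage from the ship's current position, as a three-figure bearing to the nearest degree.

067°

Leg 1 (082°, 14.6 mi): east 14.6 sin 82° = 14.46, north 14.6 cos 82° = 2.03
Leg 2 (254°, 31.3 mi): east 31.3 sin 254° = -30.09, north 31.3 cos 254° = -8.63
Net displacement: -15.63 east, -6.60 north. Direction back to start is (15.63, 6.60): bearing = atan2(15.63, 6.60) mod 360° = 67.12° ≈ 067°.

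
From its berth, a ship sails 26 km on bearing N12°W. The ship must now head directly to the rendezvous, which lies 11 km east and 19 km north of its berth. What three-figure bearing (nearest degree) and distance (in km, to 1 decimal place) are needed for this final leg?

111°, 17.6 km

Leg 1 (N12°W, 26 km): east 26 sin 348° = -5.41, north 26 cos 348° = 25.43
Current position: (-5.41, 25.43). Target: (11, 19). Remaining: Δeast = 16.41, Δnorth = -6.43.
Bearing = atan2(16.41, -6.43) mod 360° = 111.41°; distance = √((16.41)² + (-6.43)²) = 17.621 km.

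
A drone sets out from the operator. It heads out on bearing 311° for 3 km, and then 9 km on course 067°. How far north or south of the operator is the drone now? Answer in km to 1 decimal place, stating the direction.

5.5 km north

Leg 1 (311°, 3 km): east 3 sin 311° = -2.26, north 3 cos 311° = 1.97
Leg 2 (067°, 9 km): east 9 sin 67° = 8.28, north 9 cos 67° = 3.52
Net north component: 5.48 km.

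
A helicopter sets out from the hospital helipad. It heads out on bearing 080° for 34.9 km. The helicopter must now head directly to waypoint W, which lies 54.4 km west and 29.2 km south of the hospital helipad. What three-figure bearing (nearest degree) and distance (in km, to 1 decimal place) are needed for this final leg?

Leg 1 (080°, 34.9 km): east 34.9 sin 80° = 34.37, north 34.9 cos 80° = 6.06
Current position: (34.37, 6.06). Target: (-54.4, -29.2). Remaining: Δeast = -88.77, Δnorth = -35.26.
Bearing = atan2(-88.77, -35.26) mod 360° = 248.34°; distance = √((-88.77)² + (-35.26)²) = 95.516 km.

248°, 95.5 km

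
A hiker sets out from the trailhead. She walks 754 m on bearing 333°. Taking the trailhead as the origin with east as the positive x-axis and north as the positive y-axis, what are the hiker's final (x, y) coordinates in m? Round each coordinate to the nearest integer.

Leg 1 (333°, 754 m): east 754 sin 333° = -342.31, north 754 cos 333° = 671.82
Summing: -342.31 m east, 671.82 m north → (-342, 672).

(-342, 672)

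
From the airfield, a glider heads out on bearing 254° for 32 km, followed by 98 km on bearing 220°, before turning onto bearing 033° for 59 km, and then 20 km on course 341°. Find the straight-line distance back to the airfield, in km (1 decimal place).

Leg 1 (254°, 32 km): east 32 sin 254° = -30.76, north 32 cos 254° = -8.82
Leg 2 (220°, 98 km): east 98 sin 220° = -62.99, north 98 cos 220° = -75.07
Leg 3 (033°, 59 km): east 59 sin 33° = 32.13, north 59 cos 33° = 49.48
Leg 4 (341°, 20 km): east 20 sin 341° = -6.51, north 20 cos 341° = 18.91
Net: -68.13 east, -15.50 north. Distance = √((-68.13)² + (-15.50)²) = 69.872 km.

69.9 km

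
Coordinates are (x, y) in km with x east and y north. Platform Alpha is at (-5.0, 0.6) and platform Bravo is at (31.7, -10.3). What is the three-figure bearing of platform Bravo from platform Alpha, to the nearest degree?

107°

Δeast = 31.7 − -5.0 = 36.70; Δnorth = -10.3 − 0.6 = -10.90.
Bearing = atan2(Δeast, Δnorth) mod 360° = 106.54° ≈ 107°.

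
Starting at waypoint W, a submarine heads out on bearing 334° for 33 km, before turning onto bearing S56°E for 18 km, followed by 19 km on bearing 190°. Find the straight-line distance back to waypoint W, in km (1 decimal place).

Leg 1 (334°, 33 km): east 33 sin 334° = -14.47, north 33 cos 334° = 29.66
Leg 2 (S56°E, 18 km): east 18 sin 124° = 14.92, north 18 cos 124° = -10.07
Leg 3 (190°, 19 km): east 19 sin 190° = -3.30, north 19 cos 190° = -18.71
Net: -2.84 east, 0.88 north. Distance = √((-2.84)² + (0.88)²) = 2.977 km.

3.0 km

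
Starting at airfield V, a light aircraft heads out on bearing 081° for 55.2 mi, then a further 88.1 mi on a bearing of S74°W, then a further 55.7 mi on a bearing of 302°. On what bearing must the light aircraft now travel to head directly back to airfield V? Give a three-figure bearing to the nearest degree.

Leg 1 (081°, 55.2 mi): east 55.2 sin 81° = 54.52, north 55.2 cos 81° = 8.64
Leg 2 (S74°W, 88.1 mi): east 88.1 sin 254° = -84.69, north 88.1 cos 254° = -24.28
Leg 3 (302°, 55.7 mi): east 55.7 sin 302° = -47.24, north 55.7 cos 302° = 29.52
Net displacement: -77.40 east, 13.87 north. Direction back to start is (77.40, -13.87): bearing = atan2(77.40, -13.87) mod 360° = 100.16° ≈ 100°.

100°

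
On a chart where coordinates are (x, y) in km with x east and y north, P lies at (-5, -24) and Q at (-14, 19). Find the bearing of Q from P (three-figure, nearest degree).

Δeast = -14 − -5 = -9.00; Δnorth = 19 − -24 = 43.00.
Bearing = atan2(Δeast, Δnorth) mod 360° = 348.18° ≈ 348°.

348°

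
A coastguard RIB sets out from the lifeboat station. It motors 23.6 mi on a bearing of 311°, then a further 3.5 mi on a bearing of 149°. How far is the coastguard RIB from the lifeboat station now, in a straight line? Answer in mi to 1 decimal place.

20.3 mi

Leg 1 (311°, 23.6 mi): east 23.6 sin 311° = -17.81, north 23.6 cos 311° = 15.48
Leg 2 (149°, 3.5 mi): east 3.5 sin 149° = 1.80, north 3.5 cos 149° = -3.00
Net: -16.01 east, 12.48 north. Distance = √((-16.01)² + (12.48)²) = 20.300 mi.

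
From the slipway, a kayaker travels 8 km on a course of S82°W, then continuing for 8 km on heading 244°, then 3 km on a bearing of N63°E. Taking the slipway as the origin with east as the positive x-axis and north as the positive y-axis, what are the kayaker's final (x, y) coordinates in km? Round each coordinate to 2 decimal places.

Leg 1 (S82°W, 8 km): east 8 sin 262° = -7.92, north 8 cos 262° = -1.11
Leg 2 (244°, 8 km): east 8 sin 244° = -7.19, north 8 cos 244° = -3.51
Leg 3 (N63°E, 3 km): east 3 sin 63° = 2.67, north 3 cos 63° = 1.36
Summing: -12.44 km east, -3.26 km north → (-12.44, -3.26).

(-12.44, -3.26)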